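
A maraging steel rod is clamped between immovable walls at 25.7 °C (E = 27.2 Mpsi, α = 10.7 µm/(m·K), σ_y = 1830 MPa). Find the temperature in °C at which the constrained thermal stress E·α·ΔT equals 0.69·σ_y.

E = 27.2 Mpsi = 187.5 GPa.
E·α·ΔT = 1263 MPa ⇒ ΔT = 1263 / (187.5×10³ × 10.7×10⁻⁶) = 629.3 K.
T = 25.7 + 629.3 = 655.0 °C.

655 °C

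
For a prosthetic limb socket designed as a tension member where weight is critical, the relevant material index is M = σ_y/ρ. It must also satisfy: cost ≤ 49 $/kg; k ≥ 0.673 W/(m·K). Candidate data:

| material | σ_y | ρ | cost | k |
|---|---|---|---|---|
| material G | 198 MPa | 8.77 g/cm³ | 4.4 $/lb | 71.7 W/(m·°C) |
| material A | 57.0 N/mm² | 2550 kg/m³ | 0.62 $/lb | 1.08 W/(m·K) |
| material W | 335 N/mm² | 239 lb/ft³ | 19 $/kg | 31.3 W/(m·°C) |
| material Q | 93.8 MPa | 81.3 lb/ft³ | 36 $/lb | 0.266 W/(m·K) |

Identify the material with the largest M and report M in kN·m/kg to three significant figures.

material W, M = 87.5 kN·m/kg

Screen on constraints: cost ≤ 49 $/kg; k ≥ 0.673 W/(m·K). Survivors: material G, material A, material W.
Normalizing units and computing the index:
  material G: σ_y = 198.0 MPa, ρ = 8770 kg/m³
  material A: σ_y = 57.00 MPa, ρ = 2550 kg/m³
  material W: σ_y = 335.0 MPa, ρ = 3828 kg/m³
  material W: M = 87.5 kN·m/kg
  material G: M = 22.6 kN·m/kg
  material A: M = 22.4 kN·m/kg
The maximum is for material W.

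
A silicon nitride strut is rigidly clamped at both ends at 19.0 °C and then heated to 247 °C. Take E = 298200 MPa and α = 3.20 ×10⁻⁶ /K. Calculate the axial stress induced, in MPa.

218 MPa

E = 298200 MPa = 298.2 GPa.
ΔT = 228.0 K. Constrained thermal stress σ = E·α·ΔT = 298.2×10³ MPa × 3.20×10⁻⁶ × 228.0 = 218 MPa (compressive).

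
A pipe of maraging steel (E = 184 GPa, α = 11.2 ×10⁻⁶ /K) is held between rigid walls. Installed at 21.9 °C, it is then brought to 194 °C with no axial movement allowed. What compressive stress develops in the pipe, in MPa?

ΔT = 172.1 K. Constrained thermal stress σ = E·α·ΔT = 184.0×10³ MPa × 11.2×10⁻⁶ × 172.1 = 355 MPa (compressive).

355 MPa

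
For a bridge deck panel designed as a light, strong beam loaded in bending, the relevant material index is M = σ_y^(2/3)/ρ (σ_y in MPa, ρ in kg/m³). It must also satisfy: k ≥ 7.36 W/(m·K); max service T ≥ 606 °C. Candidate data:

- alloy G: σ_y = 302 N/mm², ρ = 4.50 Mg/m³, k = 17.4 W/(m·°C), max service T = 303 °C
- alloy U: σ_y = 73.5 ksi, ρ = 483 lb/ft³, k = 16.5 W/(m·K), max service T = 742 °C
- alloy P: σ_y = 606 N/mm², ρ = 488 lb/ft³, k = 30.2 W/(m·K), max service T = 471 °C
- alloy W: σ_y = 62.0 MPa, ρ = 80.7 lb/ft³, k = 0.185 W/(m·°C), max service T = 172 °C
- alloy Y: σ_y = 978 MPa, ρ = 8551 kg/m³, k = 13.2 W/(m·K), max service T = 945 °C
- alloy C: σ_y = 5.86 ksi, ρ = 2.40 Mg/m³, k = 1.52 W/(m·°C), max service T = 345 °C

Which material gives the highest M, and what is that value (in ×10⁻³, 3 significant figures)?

alloy Y, M = 11.5×10⁻³

Screen on constraints: k ≥ 7.36 W/(m·K); max service T ≥ 606 °C. Survivors: alloy U, alloy Y.
In SI units:
  alloy U: σ_y = 506.8 MPa, ρ = 7737 kg/m³
  alloy Y: σ_y = 978.0 MPa, ρ = 8551 kg/m³
  alloy Y: M = 11.5×10⁻³
  alloy U: M = 8.22×10⁻³
Alloy Y ranks first.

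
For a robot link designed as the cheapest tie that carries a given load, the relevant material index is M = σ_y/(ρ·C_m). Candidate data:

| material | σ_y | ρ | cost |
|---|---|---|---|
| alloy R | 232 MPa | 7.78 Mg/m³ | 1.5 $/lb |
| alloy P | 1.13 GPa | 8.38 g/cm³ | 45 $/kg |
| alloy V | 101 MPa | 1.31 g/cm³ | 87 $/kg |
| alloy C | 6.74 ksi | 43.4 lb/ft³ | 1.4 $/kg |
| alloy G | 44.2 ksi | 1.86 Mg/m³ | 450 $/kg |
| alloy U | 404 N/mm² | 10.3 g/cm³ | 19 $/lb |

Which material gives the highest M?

Convert each candidate to consistent units, then evaluate M:
  alloy R: σ_y = 232.0 MPa, ρ = 7780 kg/m³, cost = 3.307 $/kg
  alloy P: σ_y = 1130 MPa, ρ = 8380 kg/m³, cost = 45.00 $/kg
  alloy V: σ_y = 101.0 MPa, ρ = 1310 kg/m³, cost = 87.00 $/kg
  alloy C: σ_y = 46.47 MPa, ρ = 695.2 kg/m³, cost = 1.400 $/kg
  alloy G: σ_y = 304.7 MPa, ρ = 1860 kg/m³, cost = 450.0 $/kg
  alloy U: σ_y = 404.0 MPa, ρ = 10300 kg/m³, cost = 41.89 $/kg
  alloy C: M = 47.7 kN·m per $
  alloy R: M = 9.02 kN·m per $
  alloy P: M = 3.00 kN·m per $
  alloy U: M = 0.936 kN·m per $
  alloy V: M = 0.886 kN·m per $
  alloy G: M = 0.364 kN·m per $
Highest index: alloy C.

alloy C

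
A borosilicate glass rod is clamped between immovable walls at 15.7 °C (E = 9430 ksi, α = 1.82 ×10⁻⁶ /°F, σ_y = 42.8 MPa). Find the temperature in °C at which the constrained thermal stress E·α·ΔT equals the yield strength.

217 °C

E = 9430 ksi = 65.02 GPa.
α = 1.82×10⁻⁶/°F × 9/5 = 3.28×10⁻⁶/K.
E·α·ΔT = 42.80 MPa ⇒ ΔT = 42.80 / (65.02×10³ × 3.28×10⁻⁶) = 200.9 K.
T = 15.7 + 200.9 = 216.6 °C.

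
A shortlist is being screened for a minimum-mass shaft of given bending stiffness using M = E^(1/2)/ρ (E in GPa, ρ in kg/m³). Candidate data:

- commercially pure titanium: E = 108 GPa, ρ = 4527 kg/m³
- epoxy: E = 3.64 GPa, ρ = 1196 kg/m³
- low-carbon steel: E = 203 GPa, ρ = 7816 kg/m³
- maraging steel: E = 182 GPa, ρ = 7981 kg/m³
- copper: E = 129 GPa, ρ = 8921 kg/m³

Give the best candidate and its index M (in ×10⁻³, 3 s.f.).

commercially pure titanium, M = 2.30×10⁻³

Evaluate M for each candidate:
  commercially pure titanium: M = 2.30×10⁻³
  low-carbon steel: M = 1.82×10⁻³
  maraging steel: M = 1.69×10⁻³
  epoxy: M = 1.60×10⁻³
  copper: M = 1.27×10⁻³
Commercially pure titanium has the largest M.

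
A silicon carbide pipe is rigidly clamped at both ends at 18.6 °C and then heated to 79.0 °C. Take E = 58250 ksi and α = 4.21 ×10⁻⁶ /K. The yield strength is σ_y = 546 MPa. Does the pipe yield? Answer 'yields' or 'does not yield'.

E = 58250 ksi = 401.6 GPa.
ΔT = 60.40 K. Constrained thermal stress σ = E·α·ΔT = 401.6×10³ MPa × 4.21×10⁻⁶ × 60.40 = 102 MPa (compressive).
Compare to σ_y = 546 MPa: σ < σ_y, so it does not yield.

does not yield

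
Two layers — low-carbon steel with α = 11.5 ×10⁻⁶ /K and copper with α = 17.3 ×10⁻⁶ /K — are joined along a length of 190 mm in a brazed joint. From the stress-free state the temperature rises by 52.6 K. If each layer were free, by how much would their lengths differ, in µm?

Δα = |11.5 − 17.3|×10⁻⁶/K = 5.80×10⁻⁶/K.
ΔL_mismatch = Δα·L·ΔT = 5.80×10⁻⁶ × 190.0 mm × 52.6 K = 58.0 µm.

58.0 µm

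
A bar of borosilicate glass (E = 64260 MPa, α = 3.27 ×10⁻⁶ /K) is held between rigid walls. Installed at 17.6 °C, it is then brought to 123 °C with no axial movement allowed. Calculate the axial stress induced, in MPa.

22.1 MPa

E = 64260 MPa = 64.26 GPa.
ΔT = 105.4 K. Constrained thermal stress σ = E·α·ΔT = 64.26×10³ MPa × 3.27×10⁻⁶ × 105.4 = 22.1 MPa (compressive).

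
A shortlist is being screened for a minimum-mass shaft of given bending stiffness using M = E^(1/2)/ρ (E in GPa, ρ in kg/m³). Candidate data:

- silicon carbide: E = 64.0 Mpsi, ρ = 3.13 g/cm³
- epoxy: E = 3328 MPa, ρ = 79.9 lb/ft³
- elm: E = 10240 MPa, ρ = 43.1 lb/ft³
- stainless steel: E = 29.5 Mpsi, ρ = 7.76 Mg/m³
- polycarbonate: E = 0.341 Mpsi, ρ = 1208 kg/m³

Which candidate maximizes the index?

silicon carbide

Putting every candidate on a common basis:
  silicon carbide: E = 441.3 GPa, ρ = 3130 kg/m³
  epoxy: E = 3.328 GPa, ρ = 1280 kg/m³
  elm: E = 10.24 GPa, ρ = 690.4 kg/m³
  stainless steel: E = 203.4 GPa, ρ = 7760 kg/m³
  polycarbonate: E = 2.351 GPa, ρ = 1208 kg/m³
  silicon carbide: M = 6.71×10⁻³
  elm: M = 4.64×10⁻³
  stainless steel: M = 1.84×10⁻³
  epoxy: M = 1.43×10⁻³
  polycarbonate: M = 1.27×10⁻³
Silicon carbide ranks first.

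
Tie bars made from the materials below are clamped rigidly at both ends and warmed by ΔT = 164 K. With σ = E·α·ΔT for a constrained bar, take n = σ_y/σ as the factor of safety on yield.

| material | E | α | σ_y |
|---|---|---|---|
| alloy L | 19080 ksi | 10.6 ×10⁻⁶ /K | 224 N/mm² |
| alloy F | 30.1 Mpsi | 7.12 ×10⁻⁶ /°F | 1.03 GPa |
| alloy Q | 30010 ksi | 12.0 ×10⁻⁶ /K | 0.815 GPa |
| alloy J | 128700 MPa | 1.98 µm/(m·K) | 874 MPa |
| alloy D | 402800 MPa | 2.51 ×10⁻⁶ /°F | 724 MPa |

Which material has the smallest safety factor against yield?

With everything in SI (GPa, ×10⁻⁶/K, MPa):
  alloy L: E = 131.6, α = 10.6, σ_y = 224.0 → σ = 229 MPa, n = 0.979
  alloy F: E = 207.5, α = 12.8, σ_y = 1030 → σ = 436 MPa, n = 2.36
  alloy Q: E = 206.9, α = 12.0, σ_y = 815.0 → σ = 407 MPa, n = 2.00
  alloy J: E = 128.7, α = 1.98, σ_y = 874.0 → σ = 41.8 MPa, n = 20.9
  alloy D: E = 402.8, α = 4.52, σ_y = 724.0 → σ = 298 MPa, n = 2.43
Alloy L has the lowest safety factor, n = 0.979.

alloy L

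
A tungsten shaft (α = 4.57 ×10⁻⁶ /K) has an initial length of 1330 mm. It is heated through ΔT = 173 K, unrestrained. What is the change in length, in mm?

ΔL = α·L₀·ΔT = 4.57×10⁻⁶ × 1330 mm × 173.0 K = 1.05 mm.

1.05 mm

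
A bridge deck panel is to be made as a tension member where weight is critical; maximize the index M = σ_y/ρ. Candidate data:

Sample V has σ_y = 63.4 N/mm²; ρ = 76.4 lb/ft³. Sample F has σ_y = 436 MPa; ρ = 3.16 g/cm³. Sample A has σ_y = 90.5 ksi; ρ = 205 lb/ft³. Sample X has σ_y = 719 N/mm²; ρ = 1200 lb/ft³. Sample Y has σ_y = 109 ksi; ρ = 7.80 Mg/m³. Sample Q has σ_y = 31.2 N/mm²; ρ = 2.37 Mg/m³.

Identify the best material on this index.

sample A

In SI units:
  sample V: σ_y = 63.40 MPa, ρ = 1224 kg/m³
  sample F: σ_y = 436.0 MPa, ρ = 3160 kg/m³
  sample A: σ_y = 624.0 MPa, ρ = 3284 kg/m³
  sample X: σ_y = 719.0 MPa, ρ = 19220 kg/m³
  sample Y: σ_y = 751.5 MPa, ρ = 7800 kg/m³
  sample Q: σ_y = 31.20 MPa, ρ = 2370 kg/m³
  sample A: M = 190 kN·m/kg
  sample F: M = 138 kN·m/kg
  sample Y: M = 96.3 kN·m/kg
  sample V: M = 51.8 kN·m/kg
  sample X: M = 37.4 kN·m/kg
  sample Q: M = 13.2 kN·m/kg
Sample A has the largest M.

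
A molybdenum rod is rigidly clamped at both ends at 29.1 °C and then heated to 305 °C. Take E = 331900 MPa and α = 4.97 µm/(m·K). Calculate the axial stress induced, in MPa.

455 MPa

E = 331900 MPa = 331.9 GPa.
ΔT = 275.9 K. Constrained thermal stress σ = E·α·ΔT = 331.9×10³ MPa × 4.97×10⁻⁶ × 275.9 = 455 MPa (compressive).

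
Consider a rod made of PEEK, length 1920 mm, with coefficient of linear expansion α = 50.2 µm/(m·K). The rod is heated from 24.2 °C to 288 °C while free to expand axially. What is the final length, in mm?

ΔT = 288 − 24.2 = 263.8 K.
ΔL = α·L₀·ΔT = 50.2×10⁻⁶ × 1920 mm × 263.8 K = 25.4 mm.
L = L₀ + ΔL = 1920 + 25.4 = 1945.4 mm.

1945.4 mm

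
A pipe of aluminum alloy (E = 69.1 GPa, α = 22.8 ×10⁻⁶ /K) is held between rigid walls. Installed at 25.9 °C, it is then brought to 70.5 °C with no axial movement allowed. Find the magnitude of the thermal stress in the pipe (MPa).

70.3 MPa

ΔT = 44.60 K. Constrained thermal stress σ = E·α·ΔT = 69.10×10³ MPa × 22.8×10⁻⁶ × 44.60 = 70.3 MPa (compressive).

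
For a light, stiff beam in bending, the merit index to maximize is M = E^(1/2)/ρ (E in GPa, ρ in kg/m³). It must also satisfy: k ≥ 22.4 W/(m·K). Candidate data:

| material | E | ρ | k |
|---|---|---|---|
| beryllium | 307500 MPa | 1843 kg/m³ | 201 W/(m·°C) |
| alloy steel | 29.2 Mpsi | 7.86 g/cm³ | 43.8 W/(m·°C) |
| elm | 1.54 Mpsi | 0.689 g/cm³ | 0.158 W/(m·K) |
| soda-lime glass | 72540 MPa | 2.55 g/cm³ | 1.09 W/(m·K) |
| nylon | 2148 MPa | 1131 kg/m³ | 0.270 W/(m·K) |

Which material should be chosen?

Screen on constraints: k ≥ 22.4 W/(m·K). Survivors: beryllium, alloy steel.
After converting to SI:
  beryllium: E = 307.5 GPa, ρ = 1843 kg/m³
  alloy steel: E = 201.3 GPa, ρ = 7860 kg/m³
  beryllium: M = 9.51×10⁻³
  alloy steel: M = 1.81×10⁻³
Beryllium has the largest M.

beryllium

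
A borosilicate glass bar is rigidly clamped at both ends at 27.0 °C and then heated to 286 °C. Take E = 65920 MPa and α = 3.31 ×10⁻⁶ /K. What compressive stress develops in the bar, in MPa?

E = 65920 MPa = 65.92 GPa.
ΔT = 259.0 K. Constrained thermal stress σ = E·α·ΔT = 65.92×10³ MPa × 3.31×10⁻⁶ × 259.0 = 56.5 MPa (compressive).

56.5 MPa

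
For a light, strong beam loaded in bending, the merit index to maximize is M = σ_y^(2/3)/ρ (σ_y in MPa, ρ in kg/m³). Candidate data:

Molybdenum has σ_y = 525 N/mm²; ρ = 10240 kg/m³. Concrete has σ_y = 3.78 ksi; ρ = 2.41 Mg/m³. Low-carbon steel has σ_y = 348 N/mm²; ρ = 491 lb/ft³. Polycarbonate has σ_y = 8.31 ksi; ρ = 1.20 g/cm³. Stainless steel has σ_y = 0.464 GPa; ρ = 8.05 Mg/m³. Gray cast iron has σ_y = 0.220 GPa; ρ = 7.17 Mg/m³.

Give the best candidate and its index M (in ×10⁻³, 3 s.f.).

After converting to SI:
  molybdenum: σ_y = 525.0 MPa, ρ = 10240 kg/m³
  concrete: σ_y = 26.06 MPa, ρ = 2410 kg/m³
  low-carbon steel: σ_y = 348.0 MPa, ρ = 7865 kg/m³
  polycarbonate: σ_y = 57.30 MPa, ρ = 1200 kg/m³
  stainless steel: σ_y = 464.0 MPa, ρ = 8050 kg/m³
  gray cast iron: σ_y = 220.0 MPa, ρ = 7170 kg/m³
  polycarbonate: M = 12.4×10⁻³
  stainless steel: M = 7.45×10⁻³
  molybdenum: M = 6.36×10⁻³
  low-carbon steel: M = 6.29×10⁻³
  gray cast iron: M = 5.08×10⁻³
  concrete: M = 3.65×10⁻³
The maximum is for polycarbonate.

polycarbonate, M = 12.4×10⁻³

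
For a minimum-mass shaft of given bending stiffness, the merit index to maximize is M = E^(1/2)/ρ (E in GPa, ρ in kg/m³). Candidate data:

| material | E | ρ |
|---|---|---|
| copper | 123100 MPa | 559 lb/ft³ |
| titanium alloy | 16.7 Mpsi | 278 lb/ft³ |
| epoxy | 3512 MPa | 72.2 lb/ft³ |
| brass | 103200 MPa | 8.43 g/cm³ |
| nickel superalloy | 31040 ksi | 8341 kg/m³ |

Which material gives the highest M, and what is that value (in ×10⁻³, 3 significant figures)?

Putting every candidate on a common basis:
  copper: E = 123.1 GPa, ρ = 8954 kg/m³
  titanium alloy: E = 115.1 GPa, ρ = 4453 kg/m³
  epoxy: E = 3.512 GPa, ρ = 1157 kg/m³
  brass: E = 103.2 GPa, ρ = 8430 kg/m³
  nickel superalloy: E = 214.0 GPa, ρ = 8341 kg/m³
  titanium alloy: M = 2.41×10⁻³
  nickel superalloy: M = 1.75×10⁻³
  epoxy: M = 1.62×10⁻³
  copper: M = 1.24×10⁻³
  brass: M = 1.21×10⁻³
Titanium alloy ranks first.

titanium alloy, M = 2.41×10⁻³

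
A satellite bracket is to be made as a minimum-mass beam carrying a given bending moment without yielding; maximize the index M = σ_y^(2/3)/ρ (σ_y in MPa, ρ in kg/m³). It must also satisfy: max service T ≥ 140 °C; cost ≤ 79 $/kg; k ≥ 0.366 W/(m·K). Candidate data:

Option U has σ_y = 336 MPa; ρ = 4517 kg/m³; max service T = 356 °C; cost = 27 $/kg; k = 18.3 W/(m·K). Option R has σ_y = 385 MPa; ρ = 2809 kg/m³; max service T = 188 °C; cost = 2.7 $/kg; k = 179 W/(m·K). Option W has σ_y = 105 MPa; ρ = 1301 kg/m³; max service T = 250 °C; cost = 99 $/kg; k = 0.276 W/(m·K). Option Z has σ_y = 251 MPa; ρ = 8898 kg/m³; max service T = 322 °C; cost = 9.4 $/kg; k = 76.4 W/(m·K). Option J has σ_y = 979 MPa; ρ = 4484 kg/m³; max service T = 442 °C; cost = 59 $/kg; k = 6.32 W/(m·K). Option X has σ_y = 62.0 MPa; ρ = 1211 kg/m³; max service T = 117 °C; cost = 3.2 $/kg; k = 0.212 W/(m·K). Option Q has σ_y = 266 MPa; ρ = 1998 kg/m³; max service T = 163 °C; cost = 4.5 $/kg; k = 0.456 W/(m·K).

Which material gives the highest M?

option J

Screen on constraints: max service T ≥ 140 °C; cost ≤ 79 $/kg; k ≥ 0.366 W/(m·K). Survivors: option U, option R, option Z, option J, option Q.
Evaluate M for each candidate:
  option J: M = 22.0×10⁻³
  option Q: M = 20.7×10⁻³
  option R: M = 18.8×10⁻³
  option U: M = 10.7×10⁻³
  option Z: M = 4.47×10⁻³
Highest index: option J.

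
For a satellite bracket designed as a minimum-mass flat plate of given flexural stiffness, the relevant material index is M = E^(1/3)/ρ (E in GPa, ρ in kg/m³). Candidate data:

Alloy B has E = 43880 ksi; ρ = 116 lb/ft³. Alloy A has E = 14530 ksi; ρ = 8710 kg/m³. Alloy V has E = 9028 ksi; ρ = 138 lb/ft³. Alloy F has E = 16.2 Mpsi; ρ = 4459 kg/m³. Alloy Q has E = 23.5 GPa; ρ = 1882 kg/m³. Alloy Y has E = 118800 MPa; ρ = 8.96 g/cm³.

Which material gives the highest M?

In SI units:
  alloy B: E = 302.5 GPa, ρ = 1858 kg/m³
  alloy A: E = 100.2 GPa, ρ = 8710 kg/m³
  alloy V: E = 62.25 GPa, ρ = 2211 kg/m³
  alloy F: E = 111.7 GPa, ρ = 4459 kg/m³
  alloy Q: E = 23.50 GPa, ρ = 1882 kg/m³
  alloy Y: E = 118.8 GPa, ρ = 8960 kg/m³
  alloy B: M = 3.61×10⁻³
  alloy V: M = 1.79×10⁻³
  alloy Q: M = 1.52×10⁻³
  alloy F: M = 1.08×10⁻³
  alloy Y: M = 0.549×10⁻³
  alloy A: M = 0.533×10⁻³
The maximum is for alloy B.

alloy B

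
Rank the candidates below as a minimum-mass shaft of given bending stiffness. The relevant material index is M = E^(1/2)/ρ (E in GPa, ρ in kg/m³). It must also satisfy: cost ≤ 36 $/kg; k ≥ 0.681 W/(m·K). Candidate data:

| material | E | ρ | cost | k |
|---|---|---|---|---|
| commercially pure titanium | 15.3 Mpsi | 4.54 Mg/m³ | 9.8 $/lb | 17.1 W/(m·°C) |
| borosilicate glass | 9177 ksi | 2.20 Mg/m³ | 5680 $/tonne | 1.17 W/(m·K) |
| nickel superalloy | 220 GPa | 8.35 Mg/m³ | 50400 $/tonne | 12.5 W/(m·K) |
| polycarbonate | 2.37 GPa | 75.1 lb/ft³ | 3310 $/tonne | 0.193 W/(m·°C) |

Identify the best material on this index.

borosilicate glass

Screen on constraints: cost ≤ 36 $/kg; k ≥ 0.681 W/(m·K). Survivors: commercially pure titanium, borosilicate glass.
Normalizing units and computing the index:
  commercially pure titanium: E = 105.5 GPa, ρ = 4540 kg/m³
  borosilicate glass: E = 63.27 GPa, ρ = 2200 kg/m³
  borosilicate glass: M = 3.62×10⁻³
  commercially pure titanium: M = 2.26×10⁻³
The maximum is for borosilicate glass.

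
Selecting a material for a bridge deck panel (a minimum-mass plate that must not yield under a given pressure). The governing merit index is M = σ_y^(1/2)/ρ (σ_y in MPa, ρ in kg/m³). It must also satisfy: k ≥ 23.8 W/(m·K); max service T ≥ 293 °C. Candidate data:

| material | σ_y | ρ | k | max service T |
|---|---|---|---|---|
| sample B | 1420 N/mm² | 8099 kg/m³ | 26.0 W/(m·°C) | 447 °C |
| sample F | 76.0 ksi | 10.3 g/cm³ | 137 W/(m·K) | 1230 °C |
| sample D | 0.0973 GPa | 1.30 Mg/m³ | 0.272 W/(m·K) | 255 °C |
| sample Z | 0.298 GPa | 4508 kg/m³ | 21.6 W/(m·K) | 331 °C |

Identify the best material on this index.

Screen on constraints: k ≥ 23.8 W/(m·K); max service T ≥ 293 °C. Survivors: sample B, sample F.
Putting every candidate on a common basis:
  sample B: σ_y = 1420 MPa, ρ = 8099 kg/m³
  sample F: σ_y = 524.0 MPa, ρ = 10300 kg/m³
  sample B: M = 4.65×10⁻³
  sample F: M = 2.22×10⁻³
Sample B ranks first.

sample B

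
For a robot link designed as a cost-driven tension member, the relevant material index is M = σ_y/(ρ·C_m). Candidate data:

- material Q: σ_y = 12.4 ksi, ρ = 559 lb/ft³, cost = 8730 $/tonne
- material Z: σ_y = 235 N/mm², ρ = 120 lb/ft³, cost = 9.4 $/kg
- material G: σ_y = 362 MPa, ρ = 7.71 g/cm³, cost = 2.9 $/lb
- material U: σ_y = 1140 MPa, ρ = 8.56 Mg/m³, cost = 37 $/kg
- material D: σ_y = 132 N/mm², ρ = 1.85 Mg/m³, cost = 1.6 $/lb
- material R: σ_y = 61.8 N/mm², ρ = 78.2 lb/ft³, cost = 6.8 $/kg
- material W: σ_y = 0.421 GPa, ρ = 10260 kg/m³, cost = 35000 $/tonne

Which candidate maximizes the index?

Normalizing units and computing the index:
  material Q: σ_y = 85.50 MPa, ρ = 8954 kg/m³, cost = 8.730 $/kg
  material Z: σ_y = 235.0 MPa, ρ = 1922 kg/m³, cost = 9.400 $/kg
  material G: σ_y = 362.0 MPa, ρ = 7710 kg/m³, cost = 6.393 $/kg
  material U: σ_y = 1140 MPa, ρ = 8560 kg/m³, cost = 37.00 $/kg
  material D: σ_y = 132.0 MPa, ρ = 1850 kg/m³, cost = 3.527 $/kg
  material R: σ_y = 61.80 MPa, ρ = 1253 kg/m³, cost = 6.800 $/kg
  material W: σ_y = 421.0 MPa, ρ = 10260 kg/m³, cost = 35.00 $/kg
  material D: M = 20.2 kN·m per $
  material Z: M = 13.0 kN·m per $
  material G: M = 7.34 kN·m per $
  material R: M = 7.26 kN·m per $
  material U: M = 3.60 kN·m per $
  material W: M = 1.17 kN·m per $
  material Q: M = 1.09 kN·m per $
Highest index: material D.

material D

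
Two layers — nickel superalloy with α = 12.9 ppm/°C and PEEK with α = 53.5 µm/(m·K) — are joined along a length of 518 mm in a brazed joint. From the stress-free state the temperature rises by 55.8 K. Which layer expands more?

PEEK

α(nickel superalloy) = 12.9×10⁻⁶/K vs α(PEEK) = 53.5×10⁻⁶/K.
Higher α expands more for the same ΔT: PEEK.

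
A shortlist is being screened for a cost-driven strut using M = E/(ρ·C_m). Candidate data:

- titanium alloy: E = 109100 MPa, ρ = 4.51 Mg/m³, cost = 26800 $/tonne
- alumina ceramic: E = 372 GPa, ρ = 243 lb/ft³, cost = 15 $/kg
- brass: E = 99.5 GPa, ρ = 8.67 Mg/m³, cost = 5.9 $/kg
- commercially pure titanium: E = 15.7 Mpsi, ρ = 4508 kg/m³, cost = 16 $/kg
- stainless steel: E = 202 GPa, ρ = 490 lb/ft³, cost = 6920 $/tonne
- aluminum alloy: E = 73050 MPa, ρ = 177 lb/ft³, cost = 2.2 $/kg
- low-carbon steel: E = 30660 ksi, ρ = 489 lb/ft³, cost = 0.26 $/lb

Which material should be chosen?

low-carbon steel

Convert each candidate to consistent units, then evaluate M:
  titanium alloy: E = 109.1 GPa, ρ = 4510 kg/m³, cost = 26.80 $/kg
  alumina ceramic: E = 372.0 GPa, ρ = 3892 kg/m³, cost = 15.00 $/kg
  brass: E = 99.50 GPa, ρ = 8670 kg/m³, cost = 5.900 $/kg
  commercially pure titanium: E = 108.2 GPa, ρ = 4508 kg/m³, cost = 16.00 $/kg
  stainless steel: E = 202.0 GPa, ρ = 7849 kg/m³, cost = 6.920 $/kg
  aluminum alloy: E = 73.05 GPa, ρ = 2835 kg/m³, cost = 2.200 $/kg
  low-carbon steel: E = 211.4 GPa, ρ = 7833 kg/m³, cost = 0.5732 $/kg
  low-carbon steel: M = 47.1 MN·m per $
  aluminum alloy: M = 11.7 MN·m per $
  alumina ceramic: M = 6.37 MN·m per $
  stainless steel: M = 3.72 MN·m per $
  brass: M = 1.95 MN·m per $
  commercially pure titanium: M = 1.50 MN·m per $
  titanium alloy: M = 0.903 MN·m per $
Low-carbon steel ranks first.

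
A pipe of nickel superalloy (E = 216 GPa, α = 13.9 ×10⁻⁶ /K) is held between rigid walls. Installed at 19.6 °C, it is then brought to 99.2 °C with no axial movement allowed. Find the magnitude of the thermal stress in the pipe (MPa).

239 MPa

ΔT = 79.60 K. Constrained thermal stress σ = E·α·ΔT = 216.0×10³ MPa × 13.9×10⁻⁶ × 79.60 = 239 MPa (compressive).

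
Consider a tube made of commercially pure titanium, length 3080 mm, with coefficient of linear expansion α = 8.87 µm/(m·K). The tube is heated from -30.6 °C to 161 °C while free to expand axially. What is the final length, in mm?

ΔT = 161 − (-30.6) = 191.6 K.
ΔL = α·L₀·ΔT = 8.87×10⁻⁶ × 3080 mm × 191.6 K = 5.23 mm.
L = L₀ + ΔL = 3080 + 5.23 = 3085.2 mm.

3085.2 mm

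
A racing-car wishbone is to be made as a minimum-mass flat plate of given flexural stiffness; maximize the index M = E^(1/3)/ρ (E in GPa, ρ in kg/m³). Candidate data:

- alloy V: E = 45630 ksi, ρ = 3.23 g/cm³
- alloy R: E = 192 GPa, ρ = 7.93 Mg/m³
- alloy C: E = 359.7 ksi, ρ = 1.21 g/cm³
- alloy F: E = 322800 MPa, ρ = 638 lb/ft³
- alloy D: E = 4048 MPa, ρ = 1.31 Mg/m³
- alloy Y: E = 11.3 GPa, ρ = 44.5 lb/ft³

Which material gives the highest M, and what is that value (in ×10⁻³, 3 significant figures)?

Normalizing units and computing the index:
  alloy V: E = 314.6 GPa, ρ = 3230 kg/m³
  alloy R: E = 192.0 GPa, ρ = 7930 kg/m³
  alloy C: E = 2.480 GPa, ρ = 1210 kg/m³
  alloy F: E = 322.8 GPa, ρ = 10220 kg/m³
  alloy D: E = 4.048 GPa, ρ = 1310 kg/m³
  alloy Y: E = 11.30 GPa, ρ = 712.8 kg/m³
  alloy Y: M = 3.15×10⁻³
  alloy V: M = 2.11×10⁻³
  alloy D: M = 1.22×10⁻³
  alloy C: M = 1.12×10⁻³
  alloy R: M = 0.727×10⁻³
  alloy F: M = 0.671×10⁻³
Alloy Y ranks first.

alloy Y, M = 3.15×10⁻³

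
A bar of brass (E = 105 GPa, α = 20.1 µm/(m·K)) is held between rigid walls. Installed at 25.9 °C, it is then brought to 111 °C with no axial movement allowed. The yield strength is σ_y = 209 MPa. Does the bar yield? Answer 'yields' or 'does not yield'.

does not yield

ΔT = 85.10 K. Constrained thermal stress σ = E·α·ΔT = 105.0×10³ MPa × 20.1×10⁻⁶ × 85.10 = 180 MPa (compressive).
Compare to σ_y = 209 MPa: σ < σ_y, so it does not yield.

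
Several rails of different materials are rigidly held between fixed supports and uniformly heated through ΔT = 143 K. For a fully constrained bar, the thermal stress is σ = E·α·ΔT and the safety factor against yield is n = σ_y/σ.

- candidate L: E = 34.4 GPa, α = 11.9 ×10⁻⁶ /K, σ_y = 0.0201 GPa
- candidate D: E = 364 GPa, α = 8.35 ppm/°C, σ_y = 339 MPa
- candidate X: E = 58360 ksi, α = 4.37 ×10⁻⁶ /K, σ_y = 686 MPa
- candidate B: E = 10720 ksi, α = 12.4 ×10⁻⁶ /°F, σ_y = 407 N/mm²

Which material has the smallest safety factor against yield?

Per material, after unit conversion:
  candidate L: E = 34.40, α = 11.9, σ_y = 20.10 → σ = 58.5 MPa, n = 0.343
  candidate D: E = 364.0, α = 8.35, σ_y = 339.0 → σ = 435 MPa, n = 0.780
  candidate X: E = 402.4, α = 4.37, σ_y = 686.0 → σ = 251 MPa, n = 2.73
  candidate B: E = 73.91, α = 22.3, σ_y = 407.0 → σ = 236 MPa, n = 1.73
Candidate L has the lowest safety factor, n = 0.343.

candidate L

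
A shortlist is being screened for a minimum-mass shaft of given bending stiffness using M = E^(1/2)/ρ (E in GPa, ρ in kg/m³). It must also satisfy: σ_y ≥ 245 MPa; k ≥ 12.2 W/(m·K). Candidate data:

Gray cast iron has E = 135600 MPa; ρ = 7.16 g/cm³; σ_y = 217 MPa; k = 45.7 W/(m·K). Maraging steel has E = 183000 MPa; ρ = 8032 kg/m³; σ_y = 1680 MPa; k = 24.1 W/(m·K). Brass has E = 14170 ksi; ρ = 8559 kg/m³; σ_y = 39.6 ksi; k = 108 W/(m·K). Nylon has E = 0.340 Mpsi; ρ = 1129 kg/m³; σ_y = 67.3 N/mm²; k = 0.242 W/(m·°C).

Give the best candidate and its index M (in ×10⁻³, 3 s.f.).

Screen on constraints: σ_y ≥ 245 MPa; k ≥ 12.2 W/(m·K). Survivors: maraging steel, brass.
After converting to SI:
  maraging steel: E = 183.0 GPa, ρ = 8032 kg/m³
  brass: E = 97.70 GPa, ρ = 8559 kg/m³
  maraging steel: M = 1.68×10⁻³
  brass: M = 1.15×10⁻³
Maraging steel ranks first.

maraging steel, M = 1.68×10⁻³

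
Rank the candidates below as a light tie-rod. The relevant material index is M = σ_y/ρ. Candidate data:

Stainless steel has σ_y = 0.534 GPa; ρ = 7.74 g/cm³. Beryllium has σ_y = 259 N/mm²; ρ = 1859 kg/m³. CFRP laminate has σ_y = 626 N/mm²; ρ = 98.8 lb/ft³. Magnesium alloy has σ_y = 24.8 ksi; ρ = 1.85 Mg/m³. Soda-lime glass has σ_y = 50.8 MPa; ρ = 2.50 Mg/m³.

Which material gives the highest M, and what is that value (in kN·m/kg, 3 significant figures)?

CFRP laminate, M = 396 kN·m/kg

Convert each candidate to consistent units, then evaluate M:
  stainless steel: σ_y = 534.0 MPa, ρ = 7740 kg/m³
  beryllium: σ_y = 259.0 MPa, ρ = 1859 kg/m³
  CFRP laminate: σ_y = 626.0 MPa, ρ = 1583 kg/m³
  magnesium alloy: σ_y = 171.0 MPa, ρ = 1850 kg/m³
  soda-lime glass: σ_y = 50.80 MPa, ρ = 2500 kg/m³
  CFRP laminate: M = 396 kN·m/kg
  beryllium: M = 139 kN·m/kg
  magnesium alloy: M = 92.4 kN·m/kg
  stainless steel: M = 69.0 kN·m/kg
  soda-lime glass: M = 20.3 kN·m/kg
The maximum is for CFRP laminate.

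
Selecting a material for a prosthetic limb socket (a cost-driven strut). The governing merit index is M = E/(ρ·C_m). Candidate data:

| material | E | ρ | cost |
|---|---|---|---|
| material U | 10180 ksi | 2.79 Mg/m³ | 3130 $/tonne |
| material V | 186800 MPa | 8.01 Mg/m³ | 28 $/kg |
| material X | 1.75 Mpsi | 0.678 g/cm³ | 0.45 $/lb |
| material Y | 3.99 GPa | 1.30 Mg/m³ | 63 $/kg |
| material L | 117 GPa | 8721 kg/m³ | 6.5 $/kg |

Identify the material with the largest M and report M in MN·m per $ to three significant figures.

material X, M = 17.9 MN·m per $

In SI units:
  material U: E = 70.19 GPa, ρ = 2790 kg/m³, cost = 3.130 $/kg
  material V: E = 186.8 GPa, ρ = 8010 kg/m³, cost = 28.00 $/kg
  material X: E = 12.07 GPa, ρ = 678.0 kg/m³, cost = 0.9921 $/kg
  material Y: E = 3.990 GPa, ρ = 1300 kg/m³, cost = 63.00 $/kg
  material L: E = 117.0 GPa, ρ = 8721 kg/m³, cost = 6.500 $/kg
  material X: M = 17.9 MN·m per $
  material U: M = 8.04 MN·m per $
  material L: M = 2.06 MN·m per $
  material V: M = 0.833 MN·m per $
  material Y: M = 0.0487 MN·m per $
The maximum is for material X.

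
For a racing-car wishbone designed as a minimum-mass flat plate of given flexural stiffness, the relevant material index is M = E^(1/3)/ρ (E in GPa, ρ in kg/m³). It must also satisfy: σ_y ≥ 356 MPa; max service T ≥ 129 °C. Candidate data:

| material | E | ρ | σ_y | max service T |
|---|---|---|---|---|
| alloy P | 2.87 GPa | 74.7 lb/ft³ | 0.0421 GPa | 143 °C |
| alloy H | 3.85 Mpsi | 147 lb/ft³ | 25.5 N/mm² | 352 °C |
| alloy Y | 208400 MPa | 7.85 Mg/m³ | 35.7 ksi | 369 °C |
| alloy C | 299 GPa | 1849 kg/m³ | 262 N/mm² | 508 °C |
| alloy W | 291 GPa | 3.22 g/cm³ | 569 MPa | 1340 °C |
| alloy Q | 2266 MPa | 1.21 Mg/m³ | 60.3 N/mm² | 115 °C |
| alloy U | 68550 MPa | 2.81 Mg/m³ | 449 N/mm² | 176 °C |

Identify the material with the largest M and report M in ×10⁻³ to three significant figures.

Screen on constraints: σ_y ≥ 356 MPa; max service T ≥ 129 °C. Survivors: alloy W, alloy U.
In SI units:
  alloy W: E = 291.0 GPa, ρ = 3220 kg/m³
  alloy U: E = 68.55 GPa, ρ = 2810 kg/m³
  alloy W: M = 2.06×10⁻³
  alloy U: M = 1.46×10⁻³
The maximum is for alloy W.

alloy W, M = 2.06×10⁻³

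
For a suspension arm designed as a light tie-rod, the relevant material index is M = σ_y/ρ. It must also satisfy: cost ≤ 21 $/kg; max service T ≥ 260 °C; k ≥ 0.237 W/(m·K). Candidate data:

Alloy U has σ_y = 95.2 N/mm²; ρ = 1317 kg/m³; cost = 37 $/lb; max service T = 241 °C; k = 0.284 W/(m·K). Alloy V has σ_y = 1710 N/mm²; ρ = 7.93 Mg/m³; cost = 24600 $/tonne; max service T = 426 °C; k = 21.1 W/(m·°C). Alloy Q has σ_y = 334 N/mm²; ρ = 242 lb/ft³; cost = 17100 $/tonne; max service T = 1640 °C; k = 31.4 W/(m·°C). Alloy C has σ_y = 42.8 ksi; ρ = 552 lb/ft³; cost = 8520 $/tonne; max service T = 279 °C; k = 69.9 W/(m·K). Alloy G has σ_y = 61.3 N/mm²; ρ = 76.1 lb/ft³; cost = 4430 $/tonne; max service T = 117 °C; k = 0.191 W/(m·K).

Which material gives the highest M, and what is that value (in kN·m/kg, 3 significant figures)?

alloy Q, M = 86.2 kN·m/kg

Screen on constraints: cost ≤ 21 $/kg; max service T ≥ 260 °C; k ≥ 0.237 W/(m·K). Survivors: alloy Q, alloy C.
Normalizing units and computing the index:
  alloy Q: σ_y = 334.0 MPa, ρ = 3876 kg/m³
  alloy C: σ_y = 295.1 MPa, ρ = 8842 kg/m³
  alloy Q: M = 86.2 kN·m/kg
  alloy C: M = 33.4 kN·m/kg
Highest index: alloy Q.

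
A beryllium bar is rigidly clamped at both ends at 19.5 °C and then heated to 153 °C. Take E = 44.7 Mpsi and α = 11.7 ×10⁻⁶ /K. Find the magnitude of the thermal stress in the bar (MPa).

E = 44.7 Mpsi = 308.2 GPa.
ΔT = 133.5 K. Constrained thermal stress σ = E·α·ΔT = 308.2×10³ MPa × 11.7×10⁻⁶ × 133.5 = 481 MPa (compressive).

481 MPa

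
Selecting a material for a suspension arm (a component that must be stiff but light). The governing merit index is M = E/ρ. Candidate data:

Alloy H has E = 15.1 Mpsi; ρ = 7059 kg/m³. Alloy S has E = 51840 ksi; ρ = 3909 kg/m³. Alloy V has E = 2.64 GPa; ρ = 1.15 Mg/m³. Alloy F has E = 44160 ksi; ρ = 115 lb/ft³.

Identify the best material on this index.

alloy F

In SI units:
  alloy H: E = 104.1 GPa, ρ = 7059 kg/m³
  alloy S: E = 357.4 GPa, ρ = 3909 kg/m³
  alloy V: E = 2.640 GPa, ρ = 1150 kg/m³
  alloy F: E = 304.5 GPa, ρ = 1842 kg/m³
  alloy F: M = 165 MN·m/kg
  alloy S: M = 91.4 MN·m/kg
  alloy H: M = 14.7 MN·m/kg
  alloy V: M = 2.30 MN·m/kg
Alloy F has the largest M.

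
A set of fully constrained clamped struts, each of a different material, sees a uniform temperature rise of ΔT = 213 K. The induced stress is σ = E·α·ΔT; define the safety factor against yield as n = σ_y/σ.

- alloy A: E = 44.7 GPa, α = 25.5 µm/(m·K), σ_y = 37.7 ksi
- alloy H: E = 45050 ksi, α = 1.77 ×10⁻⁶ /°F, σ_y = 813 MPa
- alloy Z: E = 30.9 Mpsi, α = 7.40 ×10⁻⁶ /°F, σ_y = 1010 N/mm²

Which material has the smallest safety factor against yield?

Converting E to GPa, α to ×10⁻⁶/K, σ_y to MPa, then σ and n for each:
  alloy A: E = 44.70, α = 25.5, σ_y = 259.9 → σ = 243 MPa, n = 1.07
  alloy H: E = 310.6, α = 3.19, σ_y = 813.0 → σ = 211 MPa, n = 3.86
  alloy Z: E = 213.0, α = 13.3, σ_y = 1010 → σ = 604 MPa, n = 1.67
Alloy A has the lowest safety factor, n = 1.07.

alloy A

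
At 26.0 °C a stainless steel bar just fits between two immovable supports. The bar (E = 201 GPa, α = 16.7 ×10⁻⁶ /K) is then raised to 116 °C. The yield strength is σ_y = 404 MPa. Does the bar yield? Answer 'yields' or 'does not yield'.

does not yield

ΔT = 90.00 K. Constrained thermal stress σ = E·α·ΔT = 201.0×10³ MPa × 16.7×10⁻⁶ × 90.00 = 302 MPa (compressive).
Compare to σ_y = 404 MPa: σ < σ_y, so it does not yield.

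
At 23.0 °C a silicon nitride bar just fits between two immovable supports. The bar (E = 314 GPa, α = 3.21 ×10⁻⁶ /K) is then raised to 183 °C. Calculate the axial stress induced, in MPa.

ΔT = 160.0 K. Constrained thermal stress σ = E·α·ΔT = 314.0×10³ MPa × 3.21×10⁻⁶ × 160.0 = 161 MPa (compressive).

161 MPa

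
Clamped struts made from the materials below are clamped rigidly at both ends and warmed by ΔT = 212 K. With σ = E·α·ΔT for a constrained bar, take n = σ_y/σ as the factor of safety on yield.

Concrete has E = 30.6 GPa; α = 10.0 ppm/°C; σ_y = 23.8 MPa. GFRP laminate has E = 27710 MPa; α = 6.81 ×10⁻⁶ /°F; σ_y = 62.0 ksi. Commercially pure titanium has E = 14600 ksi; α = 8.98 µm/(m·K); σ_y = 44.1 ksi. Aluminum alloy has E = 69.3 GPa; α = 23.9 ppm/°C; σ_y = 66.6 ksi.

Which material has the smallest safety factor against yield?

concrete

In consistent units (E in GPa, α in ×10⁻⁶/K, σ_y in MPa):
  concrete: E = 30.60, α = 10.0, σ_y = 23.80 → σ = 64.9 MPa, n = 0.367
  GFRP laminate: E = 27.71, α = 12.3, σ_y = 427.5 → σ = 72.0 MPa, n = 5.94
  commercially pure titanium: E = 100.7, α = 8.98, σ_y = 304.1 → σ = 192 MPa, n = 1.59
  aluminum alloy: E = 69.30, α = 23.9, σ_y = 459.2 → σ = 351 MPa, n = 1.31
Smallest n: concrete with n = 0.367.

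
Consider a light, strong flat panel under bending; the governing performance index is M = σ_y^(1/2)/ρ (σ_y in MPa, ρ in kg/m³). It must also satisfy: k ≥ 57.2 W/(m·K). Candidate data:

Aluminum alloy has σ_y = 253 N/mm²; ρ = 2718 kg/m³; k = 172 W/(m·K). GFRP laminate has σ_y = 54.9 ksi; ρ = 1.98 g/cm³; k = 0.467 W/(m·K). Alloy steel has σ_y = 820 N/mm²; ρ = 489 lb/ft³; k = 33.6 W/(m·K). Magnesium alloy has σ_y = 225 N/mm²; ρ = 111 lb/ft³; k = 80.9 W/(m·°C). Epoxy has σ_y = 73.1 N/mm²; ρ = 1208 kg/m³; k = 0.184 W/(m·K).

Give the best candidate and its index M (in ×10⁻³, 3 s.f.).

magnesium alloy, M = 8.44×10⁻³

Screen on constraints: k ≥ 57.2 W/(m·K). Survivors: aluminum alloy, magnesium alloy.
Putting every candidate on a common basis:
  aluminum alloy: σ_y = 253.0 MPa, ρ = 2718 kg/m³
  magnesium alloy: σ_y = 225.0 MPa, ρ = 1778 kg/m³
  magnesium alloy: M = 8.44×10⁻³
  aluminum alloy: M = 5.85×10⁻³
Magnesium alloy ranks first.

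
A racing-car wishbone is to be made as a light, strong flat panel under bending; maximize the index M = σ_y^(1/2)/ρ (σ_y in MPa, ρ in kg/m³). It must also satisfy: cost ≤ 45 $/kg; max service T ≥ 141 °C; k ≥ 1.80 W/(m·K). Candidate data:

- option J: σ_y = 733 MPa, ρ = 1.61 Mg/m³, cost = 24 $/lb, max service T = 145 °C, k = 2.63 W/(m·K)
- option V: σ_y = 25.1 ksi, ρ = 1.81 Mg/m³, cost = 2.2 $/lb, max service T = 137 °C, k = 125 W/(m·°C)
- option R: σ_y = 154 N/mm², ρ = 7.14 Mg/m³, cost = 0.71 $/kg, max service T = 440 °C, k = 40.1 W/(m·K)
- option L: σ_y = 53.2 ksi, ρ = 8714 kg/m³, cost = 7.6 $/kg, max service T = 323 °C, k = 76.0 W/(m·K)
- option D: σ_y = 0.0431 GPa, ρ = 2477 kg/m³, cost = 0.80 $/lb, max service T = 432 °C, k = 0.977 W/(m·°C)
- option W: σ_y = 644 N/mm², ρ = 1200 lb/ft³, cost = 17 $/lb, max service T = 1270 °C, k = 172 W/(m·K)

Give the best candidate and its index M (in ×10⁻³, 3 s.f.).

Screen on constraints: cost ≤ 45 $/kg; max service T ≥ 141 °C; k ≥ 1.80 W/(m·K). Survivors: option R, option L, option W.
Normalizing units and computing the index:
  option R: σ_y = 154.0 MPa, ρ = 7140 kg/m³
  option L: σ_y = 366.8 MPa, ρ = 8714 kg/m³
  option W: σ_y = 644.0 MPa, ρ = 19220 kg/m³
  option L: M = 2.20×10⁻³
  option R: M = 1.74×10⁻³
  option W: M = 1.32×10⁻³
Highest index: option L.

option L, M = 2.20×10⁻³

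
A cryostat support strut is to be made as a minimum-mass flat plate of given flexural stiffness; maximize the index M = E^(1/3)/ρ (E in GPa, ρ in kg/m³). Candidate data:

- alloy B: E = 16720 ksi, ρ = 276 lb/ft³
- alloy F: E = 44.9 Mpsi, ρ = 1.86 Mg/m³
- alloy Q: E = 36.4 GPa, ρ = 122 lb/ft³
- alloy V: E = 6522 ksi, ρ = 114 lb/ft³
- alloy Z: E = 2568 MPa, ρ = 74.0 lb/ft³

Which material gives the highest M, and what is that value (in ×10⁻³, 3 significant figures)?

After converting to SI:
  alloy B: E = 115.3 GPa, ρ = 4421 kg/m³
  alloy F: E = 309.6 GPa, ρ = 1860 kg/m³
  alloy Q: E = 36.40 GPa, ρ = 1954 kg/m³
  alloy V: E = 44.97 GPa, ρ = 1826 kg/m³
  alloy Z: E = 2.568 GPa, ρ = 1185 kg/m³
  alloy F: M = 3.64×10⁻³
  alloy V: M = 1.95×10⁻³
  alloy Q: M = 1.70×10⁻³
  alloy Z: M = 1.16×10⁻³
  alloy B: M = 1.10×10⁻³
Highest index: alloy F.

alloy F, M = 3.64×10⁻³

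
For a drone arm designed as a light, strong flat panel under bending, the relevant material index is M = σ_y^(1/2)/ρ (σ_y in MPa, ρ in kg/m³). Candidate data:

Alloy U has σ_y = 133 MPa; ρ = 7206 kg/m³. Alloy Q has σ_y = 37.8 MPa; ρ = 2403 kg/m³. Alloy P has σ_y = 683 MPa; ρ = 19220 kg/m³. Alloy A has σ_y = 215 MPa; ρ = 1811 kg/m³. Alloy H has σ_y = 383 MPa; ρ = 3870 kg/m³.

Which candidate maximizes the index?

Computing M directly (units already consistent):
  alloy A: M = 8.10×10⁻³
  alloy H: M = 5.06×10⁻³
  alloy Q: M = 2.56×10⁻³
  alloy U: M = 1.60×10⁻³
  alloy P: M = 1.36×10⁻³
Alloy A ranks first.

alloy A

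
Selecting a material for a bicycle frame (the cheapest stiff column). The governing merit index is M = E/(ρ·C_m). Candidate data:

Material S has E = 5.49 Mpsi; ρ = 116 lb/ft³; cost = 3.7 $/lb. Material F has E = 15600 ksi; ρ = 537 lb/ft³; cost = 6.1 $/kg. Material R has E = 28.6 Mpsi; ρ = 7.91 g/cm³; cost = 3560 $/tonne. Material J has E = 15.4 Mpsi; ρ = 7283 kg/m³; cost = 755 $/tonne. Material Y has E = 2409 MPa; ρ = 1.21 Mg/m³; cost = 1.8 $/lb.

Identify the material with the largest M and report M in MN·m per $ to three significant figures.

After converting to SI:
  material S: E = 37.85 GPa, ρ = 1858 kg/m³, cost = 8.157 $/kg
  material F: E = 107.6 GPa, ρ = 8602 kg/m³, cost = 6.100 $/kg
  material R: E = 197.2 GPa, ρ = 7910 kg/m³, cost = 3.560 $/kg
  material J: E = 106.2 GPa, ρ = 7283 kg/m³, cost = 0.7550 $/kg
  material Y: E = 2.409 GPa, ρ = 1210 kg/m³, cost = 3.968 $/kg
  material J: M = 19.3 MN·m per $
  material R: M = 7.00 MN·m per $
  material S: M = 2.50 MN·m per $
  material F: M = 2.05 MN·m per $
  material Y: M = 0.502 MN·m per $
The maximum is for material J.

material J, M = 19.3 MN·m per $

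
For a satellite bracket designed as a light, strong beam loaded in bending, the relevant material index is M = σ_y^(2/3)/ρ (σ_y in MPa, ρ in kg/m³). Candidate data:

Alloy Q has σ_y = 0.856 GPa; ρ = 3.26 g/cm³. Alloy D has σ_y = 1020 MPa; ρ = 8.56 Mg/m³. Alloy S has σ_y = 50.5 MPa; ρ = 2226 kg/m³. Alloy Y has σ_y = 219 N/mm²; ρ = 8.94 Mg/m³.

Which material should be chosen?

alloy Q

Putting every candidate on a common basis:
  alloy Q: σ_y = 856.0 MPa, ρ = 3260 kg/m³
  alloy D: σ_y = 1020 MPa, ρ = 8560 kg/m³
  alloy S: σ_y = 50.50 MPa, ρ = 2226 kg/m³
  alloy Y: σ_y = 219.0 MPa, ρ = 8940 kg/m³
  alloy Q: M = 27.7×10⁻³
  alloy D: M = 11.8×10⁻³
  alloy S: M = 6.14×10⁻³
  alloy Y: M = 4.06×10⁻³
The maximum is for alloy Q.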